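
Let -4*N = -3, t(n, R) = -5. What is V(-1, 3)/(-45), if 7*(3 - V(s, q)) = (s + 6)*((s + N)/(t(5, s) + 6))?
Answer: -89/1260 ≈ -0.070635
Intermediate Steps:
N = ¾ (N = -¼*(-3) = ¾ ≈ 0.75000)
V(s, q) = 3 - (6 + s)*(¾ + s)/7 (V(s, q) = 3 - (s + 6)*(s + ¾)/(-5 + 6)/7 = 3 - (6 + s)*(¾ + s)/1/7 = 3 - (6 + s)*(¾ + s)*1/7 = 3 - (6 + s)*(¾ + s)/7)
V(-1, 3)/(-45) = (33/14 - 27/28*(-1) - ⅐*(-1)²)/(-45) = (33/14 + 27/28 - ⅐*1)*(-1/45) = (33/14 + 27/28 - ⅐)*(-1/45) = (89/28)*(-1/45) = -89/1260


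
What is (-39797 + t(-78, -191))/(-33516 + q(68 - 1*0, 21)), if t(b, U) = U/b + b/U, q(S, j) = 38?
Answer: 592853141/498755244 ≈ 1.1887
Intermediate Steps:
(-39797 + t(-78, -191))/(-33516 + q(68 - 1*0, 21)) = (-39797 + (-191/(-78) - 78/(-191)))/(-33516 + 38) = (-39797 + (-191*(-1/78) - 78*(-1/191)))/(-33478) = (-39797 + (191/78 + 78/191))*(-1/33478) = (-39797 + 42565/14898)*(-1/33478) = -592853141/14898*(-1/33478) = 592853141/498755244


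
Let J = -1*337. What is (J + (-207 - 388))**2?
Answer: 868624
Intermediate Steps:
J = -337
(J + (-207 - 388))**2 = (-337 + (-207 - 388))**2 = (-337 - 595)**2 = (-932)**2 = 868624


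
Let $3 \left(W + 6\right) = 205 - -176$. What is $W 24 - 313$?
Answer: $2591$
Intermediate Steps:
$W = 121$ ($W = -6 + \frac{205 - -176}{3} = -6 + \frac{205 + 176}{3} = -6 + \frac{1}{3} \cdot 381 = -6 + 127 = 121$)
$W 24 - 313 = 121 \cdot 24 - 313 = 2904 - 313 = 2591$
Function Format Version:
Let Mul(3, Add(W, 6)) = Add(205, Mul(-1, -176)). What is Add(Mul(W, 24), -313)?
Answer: 2591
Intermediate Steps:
W = 121 (W = Add(-6, Mul(Rational(1, 3), Add(205, Mul(-1, -176)))) = Add(-6, Mul(Rational(1, 3), Add(205, 176))) = Add(-6, Mul(Rational(1, 3), 381)) = Add(-6, 127) = 121)
Add(Mul(W, 24), -313) = Add(Mul(121, 24), -313) = Add(2904, -313) = 2591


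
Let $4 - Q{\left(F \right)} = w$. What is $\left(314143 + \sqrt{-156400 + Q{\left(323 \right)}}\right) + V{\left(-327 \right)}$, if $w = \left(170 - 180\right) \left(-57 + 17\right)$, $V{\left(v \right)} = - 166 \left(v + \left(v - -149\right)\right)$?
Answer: $397973 + 2 i \sqrt{39199} \approx 3.9797 \cdot 10^{5} + 395.97 i$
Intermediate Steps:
$V{\left(v \right)} = -24734 - 332 v$ ($V{\left(v \right)} = - 166 \left(v + \left(v + 149\right)\right) = - 166 \left(v + \left(149 + v\right)\right) = - 166 \left(149 + 2 v\right) = -24734 - 332 v$)
$w = 400$ ($w = \left(-10\right) \left(-40\right) = 400$)
$Q{\left(F \right)} = -396$ ($Q{\left(F \right)} = 4 - 400 = -396$)
$\left(314143 + \sqrt{-156400 + Q{\left(323 \right)}}\right) + V{\left(-327 \right)} = \left(314143 + \sqrt{-156400 - 396}\right) - -83830 = \left(314143 + \sqrt{-156796}\right) + \left(-24734 + 108564\right) = \left(314143 + 2 i \sqrt{39199}\right) + 83830 = 397973 + 2 i \sqrt{39199}$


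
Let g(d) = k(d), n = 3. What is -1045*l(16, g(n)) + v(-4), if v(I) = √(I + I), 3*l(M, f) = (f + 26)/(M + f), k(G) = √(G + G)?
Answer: -8569/15 + 209*√6/15 + 2*I*√2 ≈ -537.14 + 2.8284*I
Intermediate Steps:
k(G) = √2*√G (k(G) = √(2*G) = √2*√G)
g(d) = √2*√d
l(M, f) = (26 + f)/(3*(M + f)) (l(M, f) = ((f + 26)/(M + f))/3 = ((26 + f)/(M + f))/3 = (26 + f)/(3*(M + f)))
v(I) = √2*√I (v(I) = √(2*I) = √2*√I)
-1045*l(16, g(n)) + v(-4) = -1045*(26 + √2*√3)/(3*(16 + √2*√3)) + √2*√(-4) = -1045*(26 + √6)/(3*(16 + √6)) + √2*(2*I) = -1045*(26 + √6)/(3*(16 + √6)) + 2*I*√2 = 2*I*√2 - 1045*(26 + √6)/(3*(16 + √6))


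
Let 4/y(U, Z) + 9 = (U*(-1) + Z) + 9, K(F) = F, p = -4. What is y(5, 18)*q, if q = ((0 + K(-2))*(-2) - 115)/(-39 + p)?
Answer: 444/559 ≈ 0.79428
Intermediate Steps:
y(U, Z) = 4/(Z - U) (y(U, Z) = 4/(-9 + ((U*(-1) + Z) + 9)) = 4/(-9 + ((-U + Z) + 9)) = 4/(-9 + ((Z - U) + 9)) = 4/(-9 + (9 + Z - U)) = 4/(Z - U))
q = 111/43 (q = ((0 - 2)*(-2) - 115)/(-39 - 4) = (-2*(-2) - 115)/(-43) = (4 - 115)*(-1/43) = -111*(-1/43) = 111/43 ≈ 2.5814)
y(5, 18)*q = -4/(5 - 1*18)*(111/43) = -4/(5 - 18)*(111/43) = -4/(-13)*(111/43) = -4*(-1/13)*(111/43) = (4/13)*(111/43) = 444/559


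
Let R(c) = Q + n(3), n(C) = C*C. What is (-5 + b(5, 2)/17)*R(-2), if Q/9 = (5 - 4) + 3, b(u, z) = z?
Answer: -3735/17 ≈ -219.71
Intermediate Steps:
n(C) = C²
Q = 36 (Q = 9*((5 - 4) + 3) = 9*(1 + 3) = 9*4 = 36)
R(c) = 45 (R(c) = 36 + 3² = 36 + 9 = 45)
(-5 + b(5, 2)/17)*R(-2) = (-5 + 2/17)*45 = -83/17*45 = -3735/17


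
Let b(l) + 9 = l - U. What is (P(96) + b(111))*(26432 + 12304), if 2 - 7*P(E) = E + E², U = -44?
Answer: -45863424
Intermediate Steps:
b(l) = 35 + l (b(l) = -9 + (l - 1*(-44)) = -9 + (l + 44) = -9 + (44 + l) = 35 + l)
P(E) = 2/7 - E/7 - E²/7 (P(E) = 2/7 - (E + E²)/7 = 2/7 + (-E/7 - E²/7) = 2/7 - E/7 - E²/7)
(P(96) + b(111))*(26432 + 12304) = ((2/7 - ⅐*96 - ⅐*96²) + (35 + 111))*(26432 + 12304) = ((2/7 - 96/7 - ⅐*9216) + 146)*38736 = ((2/7 - 96/7 - 9216/7) + 146)*38736 = (-1330 + 146)*38736 = -1184*38736 = -45863424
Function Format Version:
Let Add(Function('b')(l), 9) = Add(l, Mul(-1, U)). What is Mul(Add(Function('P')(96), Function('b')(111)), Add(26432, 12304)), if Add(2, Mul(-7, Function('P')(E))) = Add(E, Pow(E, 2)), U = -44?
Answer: -45863424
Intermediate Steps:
Function('b')(l) = Add(35, l) (Function('b')(l) = Add(-9, Add(l, Mul(-1, -44))) = Add(-9, Add(l, 44)) = Add(-9, Add(44, l)) = Add(35, l))
Function('P')(E) = Add(Rational(2, 7), Mul(Rational(-1, 7), E), Mul(Rational(-1, 7), Pow(E, 2))) (Function('P')(E) = Add(Rational(2, 7), Mul(Rational(-1, 7), Add(E, Pow(E, 2)))) = Add(Rational(2, 7), Add(Mul(Rational(-1, 7), E), Mul(Rational(-1, 7), Pow(E, 2)))) = Add(Rational(2, 7), Mul(Rational(-1, 7), E), Mul(Rational(-1, 7), Pow(E, 2))))
Mul(Add(Function('P')(96), Function('b')(111)), Add(26432, 12304)) = Mul(Add(Add(Rational(2, 7), Mul(Rational(-1, 7), 96), Mul(Rational(-1, 7), Pow(96, 2))), Add(35, 111)), Add(26432, 12304)) = Mul(Add(Add(Rational(2, 7), Rational(-96, 7), Mul(Rational(-1, 7), 9216)), 146), 38736) = Mul(Add(Add(Rational(2, 7), Rational(-96, 7), Rational(-9216, 7)), 146), 38736) = Mul(Add(-1330, 146), 38736) = Mul(-1184, 38736) = -45863424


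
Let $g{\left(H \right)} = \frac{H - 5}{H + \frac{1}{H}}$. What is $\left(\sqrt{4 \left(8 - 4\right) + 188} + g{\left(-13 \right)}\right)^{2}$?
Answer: $\frac{1487589}{7225} + \frac{468 \sqrt{51}}{85} \approx 245.21$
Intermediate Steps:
$g{\left(H \right)} = \frac{-5 + H}{H + \frac{1}{H}}$
$\left(\sqrt{4 \left(8 - 4\right) + 188} + g{\left(-13 \right)}\right)^{2} = \left(\sqrt{4 \left(8 - 4\right) + 188} - \frac{13 \left(-5 - 13\right)}{1 + \left(-13\right)^{2}}\right)^{2} = \left(\sqrt{4 \cdot 4 + 188} - 13 \frac{1}{1 + 169} \left(-18\right)\right)^{2} = \left(\sqrt{16 + 188} - 13 \cdot \frac{1}{170} \left(-18\right)\right)^{2} = \left(\sqrt{204} - \frac{13}{170} \left(-18\right)\right)^{2} = \left(2 \sqrt{51} + \frac{117}{85}\right)^{2} = \left(\frac{117}{85} + 2 \sqrt{51}\right)^{2}$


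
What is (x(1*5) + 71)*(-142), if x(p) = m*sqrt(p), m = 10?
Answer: -10082 - 1420*sqrt(5) ≈ -13257.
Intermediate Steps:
x(p) = 10*sqrt(p)
(x(1*5) + 71)*(-142) = (10*sqrt(1*5) + 71)*(-142) = (10*sqrt(5) + 71)*(-142) = (71 + 10*sqrt(5))*(-142) = -10082 - 1420*sqrt(5)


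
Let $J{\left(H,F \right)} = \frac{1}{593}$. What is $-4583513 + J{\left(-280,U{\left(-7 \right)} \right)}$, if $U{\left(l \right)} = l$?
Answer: $- \frac{2718023208}{593} \approx -4.5835 \cdot 10^{6}$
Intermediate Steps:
$J{\left(H,F \right)} = \frac{1}{593}$
$-4583513 + J{\left(-280,U{\left(-7 \right)} \right)} = -4583513 + \frac{1}{593} = - \frac{2718023208}{593}$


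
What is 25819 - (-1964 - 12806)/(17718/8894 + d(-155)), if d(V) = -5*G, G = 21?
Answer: 5880691027/229038 ≈ 25676.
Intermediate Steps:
d(V) = -105 (d(V) = -5*21 = -105)
25819 - (-1964 - 12806)/(17718/8894 + d(-155)) = 25819 - (-1964 - 12806)/(17718/8894 - 105) = 25819 - (-14770)/(17718*(1/8894) - 105) = 25819 - (-14770)/(8859/4447 - 105) = 25819 - (-14770)/(-458076/4447) = 25819 - (-14770)*(-4447)/458076 = 25819 - 1*32841095/229038 = 25819 - 32841095/229038 = 5880691027/229038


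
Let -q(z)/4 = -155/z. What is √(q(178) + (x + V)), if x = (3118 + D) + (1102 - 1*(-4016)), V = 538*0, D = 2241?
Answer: √83015907/89 ≈ 102.37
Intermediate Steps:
q(z) = 620/z (q(z) = -(-620)/z = 620/z)
V = 0
x = 10477 (x = (3118 + 2241) + (1102 - 1*(-4016)) = 5359 + (1102 + 4016) = 5359 + 5118 = 10477)
√(q(178) + (x + V)) = √(620/178 + (10477 + 0)) = √(620*(1/178) + 10477) = √(310/89 + 10477) = √(932763/89) = √83015907/89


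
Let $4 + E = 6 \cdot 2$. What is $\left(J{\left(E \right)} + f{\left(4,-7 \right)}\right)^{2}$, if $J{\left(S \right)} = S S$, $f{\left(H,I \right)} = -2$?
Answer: $3844$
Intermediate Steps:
$E = 8$ ($E = -4 + 6 \cdot 2 = -4 + 12 = 8$)
$J{\left(S \right)} = S^{2}$
$\left(J{\left(E \right)} + f{\left(4,-7 \right)}\right)^{2} = \left(8^{2} - 2\right)^{2} = \left(64 - 2\right)^{2} = 62^{2} = 3844$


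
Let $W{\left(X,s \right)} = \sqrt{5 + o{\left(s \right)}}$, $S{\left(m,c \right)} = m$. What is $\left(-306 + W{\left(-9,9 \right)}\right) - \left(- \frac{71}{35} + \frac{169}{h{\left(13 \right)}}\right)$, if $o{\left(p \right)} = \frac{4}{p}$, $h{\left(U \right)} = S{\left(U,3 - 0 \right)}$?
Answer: $- \frac{33037}{105} \approx -314.64$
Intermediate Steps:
$h{\left(U \right)} = U$
$W{\left(X,s \right)} = \sqrt{5 + \frac{4}{s}}$
$\left(-306 + W{\left(-9,9 \right)}\right) - \left(- \frac{71}{35} + \frac{169}{h{\left(13 \right)}}\right) = \left(-306 + \sqrt{5 + \frac{4}{9}}\right) - \left(13 - \frac{71}{35}\right) = \left(-306 + \sqrt{5 + 4 \cdot \frac{1}{9}}\right) - \frac{384}{35} = \left(-306 + \sqrt{5 + \frac{4}{9}}\right) + \left(\frac{71}{35} - 13\right) = \left(-306 + \sqrt{\frac{49}{9}}\right) - \frac{384}{35} = \left(-306 + \frac{7}{3}\right) - \frac{384}{35} = - \frac{911}{3} - \frac{384}{35} = - \frac{33037}{105}$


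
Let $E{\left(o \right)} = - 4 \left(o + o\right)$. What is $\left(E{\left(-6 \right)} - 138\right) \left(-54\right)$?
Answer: $4860$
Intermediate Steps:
$E{\left(o \right)} = - 8 o$ ($E{\left(o \right)} = - 4 \cdot 2 o = - 8 o$)
$\left(E{\left(-6 \right)} - 138\right) \left(-54\right) = \left(\left(-8\right) \left(-6\right) - 138\right) \left(-54\right) = \left(48 - 138\right) \left(-54\right) = \left(-90\right) \left(-54\right) = 4860$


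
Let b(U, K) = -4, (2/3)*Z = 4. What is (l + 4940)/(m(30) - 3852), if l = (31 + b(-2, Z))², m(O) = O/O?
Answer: -5669/3851 ≈ -1.4721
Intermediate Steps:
m(O) = 1
Z = 6 (Z = (3/2)*4 = 6)
l = 729 (l = (31 - 4)² = 27² = 729)
(l + 4940)/(m(30) - 3852) = (729 + 4940)/(1 - 3852) = 5669/(-3851) = 5669*(-1/3851) = -5669/3851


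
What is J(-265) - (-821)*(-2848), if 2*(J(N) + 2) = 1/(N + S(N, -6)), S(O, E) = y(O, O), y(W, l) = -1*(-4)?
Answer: -1220545621/522 ≈ -2.3382e+6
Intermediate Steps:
y(W, l) = 4
S(O, E) = 4
J(N) = -2 + 1/(2*(4 + N)) (J(N) = -2 + 1/(2*(N + 4)) = -2 + 1/(2*(4 + N)))
J(-265) - (-821)*(-2848) = (-15 - 4*(-265))/(2*(4 - 265)) - (-821)*(-2848) = (1/2)*(-15 + 1060)/(-261) - 1*2338208 = (1/2)*(-1/261)*1045 - 2338208 = -1045/522 - 2338208 = -1220545621/522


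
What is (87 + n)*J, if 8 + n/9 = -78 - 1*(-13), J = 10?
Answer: -5700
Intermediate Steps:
n = -657 (n = -72 + 9*(-78 - 1*(-13)) = -72 + 9*(-78 + 13) = -72 + 9*(-65) = -72 - 585 = -657)
(87 + n)*J = (87 - 657)*10 = -570*10 = -5700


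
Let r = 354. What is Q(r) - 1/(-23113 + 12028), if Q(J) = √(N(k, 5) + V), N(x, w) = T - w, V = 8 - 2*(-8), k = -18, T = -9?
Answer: 1/11085 + √10 ≈ 3.1624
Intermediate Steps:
V = 24 (V = 8 + 16 = 24)
N(x, w) = -9 - w
Q(J) = √10 (Q(J) = √((-9 - 1*5) + 24) = √((-9 - 5) + 24) = √(-14 + 24) = √10)
Q(r) - 1/(-23113 + 12028) = √10 - 1/(-23113 + 12028) = √10 - 1/(-11085) = √10 - 1*(-1/11085) = √10 + 1/11085 = 1/11085 + √10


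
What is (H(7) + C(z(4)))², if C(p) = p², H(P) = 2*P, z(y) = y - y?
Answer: 196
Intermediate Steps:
z(y) = 0
(H(7) + C(z(4)))² = (2*7 + 0²)² = (14 + 0)² = 14² = 196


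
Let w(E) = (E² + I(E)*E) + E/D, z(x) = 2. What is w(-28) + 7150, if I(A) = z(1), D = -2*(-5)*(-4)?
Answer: 78787/10 ≈ 7878.7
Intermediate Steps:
D = -40 (D = 10*(-4) = -40)
I(A) = 2
w(E) = E² + 79*E/40 (w(E) = (E² + 2*E) + E/(-40) = (E² + 2*E) + E*(-1/40) = (E² + 2*E) - E/40 = E² + 79*E/40)
w(-28) + 7150 = (1/40)*(-28)*(79 + 40*(-28)) + 7150 = (1/40)*(-28)*(79 - 1120) + 7150 = (1/40)*(-28)*(-1041) + 7150 = 7287/10 + 7150 = 78787/10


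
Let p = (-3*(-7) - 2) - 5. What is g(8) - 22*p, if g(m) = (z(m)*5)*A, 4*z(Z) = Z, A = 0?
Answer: -308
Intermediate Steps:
z(Z) = Z/4
p = 14 (p = (21 - 2) - 5 = 19 - 5 = 14)
g(m) = 0 (g(m) = ((m/4)*5)*0 = (5*m/4)*0 = 0)
g(8) - 22*p = 0 - 22*14 = 0 - 308 = -308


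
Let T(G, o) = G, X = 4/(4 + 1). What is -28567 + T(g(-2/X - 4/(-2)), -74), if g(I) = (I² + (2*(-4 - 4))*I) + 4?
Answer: -114219/4 ≈ -28555.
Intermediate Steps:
X = ⅘ (X = 4/5 = 4*(⅕) = ⅘ ≈ 0.80000)
g(I) = 4 + I² - 16*I (g(I) = (I² + (2*(-8))*I) + 4 = (I² - 16*I) + 4 = 4 + I² - 16*I)
-28567 + T(g(-2/X - 4/(-2)), -74) = -28567 + (4 + (-2/⅘ - 4/(-2))² - 16*(-2/⅘ - 4/(-2))) = -28567 + (4 + (-2*5/4 - 4*(-½))² - 16*(-2*5/4 - 4*(-½))) = -28567 + (4 + (-5/2 + 2)² - 16*(-5/2 + 2)) = -28567 + (4 + (-½)² - 16*(-½)) = -28567 + (4 + ¼ + 8) = -28567 + 49/4 = -114219/4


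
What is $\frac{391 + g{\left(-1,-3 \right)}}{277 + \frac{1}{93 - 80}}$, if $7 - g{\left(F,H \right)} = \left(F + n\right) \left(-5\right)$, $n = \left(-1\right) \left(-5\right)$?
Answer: $\frac{2717}{1801} \approx 1.5086$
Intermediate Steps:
$n = 5$
$g{\left(F,H \right)} = 32 + 5 F$ ($g{\left(F,H \right)} = 7 - \left(F + 5\right) \left(-5\right) = 7 - \left(5 + F\right) \left(-5\right) = 7 - \left(-25 - 5 F\right) = 7 + \left(25 + 5 F\right) = 32 + 5 F$)
$\frac{391 + g{\left(-1,-3 \right)}}{277 + \frac{1}{93 - 80}} = \frac{391 + \left(32 + 5 \left(-1\right)\right)}{277 + \frac{1}{93 - 80}} = \frac{391 + \left(32 - 5\right)}{277 + \frac{1}{13}} = \frac{391 + 27}{277 + \frac{1}{13}} = \frac{418}{\frac{3602}{13}} = 418 \cdot \frac{13}{3602} = \frac{2717}{1801}$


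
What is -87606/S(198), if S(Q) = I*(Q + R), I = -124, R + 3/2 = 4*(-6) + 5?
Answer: 1413/355 ≈ 3.9803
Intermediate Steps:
R = -41/2 (R = -3/2 + (4*(-6) + 5) = -3/2 + (-24 + 5) = -3/2 - 19 = -41/2 ≈ -20.500)
S(Q) = 2542 - 124*Q (S(Q) = -124*(Q - 41/2) = -124*(-41/2 + Q) = 2542 - 124*Q)
-87606/S(198) = -87606/(2542 - 124*198) = -87606/(2542 - 24552) = -87606/(-22010) = -87606*(-1/22010) = 1413/355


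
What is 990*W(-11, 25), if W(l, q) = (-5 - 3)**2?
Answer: 63360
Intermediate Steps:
W(l, q) = 64 (W(l, q) = (-8)**2 = 64)
990*W(-11, 25) = 990*64 = 63360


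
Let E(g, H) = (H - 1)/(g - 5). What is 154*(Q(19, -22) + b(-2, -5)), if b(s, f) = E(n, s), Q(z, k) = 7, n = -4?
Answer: 3388/3 ≈ 1129.3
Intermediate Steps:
E(g, H) = (-1 + H)/(-5 + g)
b(s, f) = ⅑ - s/9 (b(s, f) = (-1 + s)/(-5 - 4) = (-1 + s)/(-9) = -(-1 + s)/9 = ⅑ - s/9)
154*(Q(19, -22) + b(-2, -5)) = 154*(7 + (⅑ - ⅑*(-2))) = 154*(7 + (⅑ + 2/9)) = 154*(7 + ⅓) = 154*(22/3) = 3388/3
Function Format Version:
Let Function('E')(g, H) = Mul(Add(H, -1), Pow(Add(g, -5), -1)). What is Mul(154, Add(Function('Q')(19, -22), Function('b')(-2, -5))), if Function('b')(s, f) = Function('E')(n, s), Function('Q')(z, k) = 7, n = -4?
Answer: Rational(3388, 3) ≈ 1129.3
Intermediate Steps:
Function('E')(g, H) = Mul(Pow(Add(-5, g), -1), Add(-1, H)) (Function('E')(g, H) = Mul(Add(-1, H), Pow(Add(-5, g), -1)) = Mul(Pow(Add(-5, g), -1), Add(-1, H)))
Function('b')(s, f) = Add(Rational(1, 9), Mul(Rational(-1, 9), s)) (Function('b')(s, f) = Mul(Pow(Add(-5, -4), -1), Add(-1, s)) = Mul(Pow(-9, -1), Add(-1, s)) = Mul(Rational(-1, 9), Add(-1, s)) = Add(Rational(1, 9), Mul(Rational(-1, 9), s)))
Mul(154, Add(Function('Q')(19, -22), Function('b')(-2, -5))) = Mul(154, Add(7, Add(Rational(1, 9), Mul(Rational(-1, 9), -2)))) = Mul(154, Add(7, Add(Rational(1, 9), Rational(2, 9)))) = Mul(154, Add(7, Rational(1, 3))) = Mul(154, Rational(22, 3)) = Rational(3388, 3)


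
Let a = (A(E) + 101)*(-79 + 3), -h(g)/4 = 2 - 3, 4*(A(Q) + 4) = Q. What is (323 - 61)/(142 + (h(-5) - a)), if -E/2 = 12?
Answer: 131/3531 ≈ 0.037100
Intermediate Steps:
E = -24 (E = -2*12 = -24)
A(Q) = -4 + Q/4
h(g) = 4 (h(g) = -4*(2 - 3) = -4*(-1) = 4)
a = -6916 (a = ((-4 + (1/4)*(-24)) + 101)*(-79 + 3) = ((-4 - 6) + 101)*(-76) = (-10 + 101)*(-76) = 91*(-76) = -6916)
(323 - 61)/(142 + (h(-5) - a)) = (323 - 61)/(142 + (4 - 1*(-6916))) = 262/(142 + (4 + 6916)) = 262/(142 + 6920) = 262/7062 = 262*(1/7062) = 131/3531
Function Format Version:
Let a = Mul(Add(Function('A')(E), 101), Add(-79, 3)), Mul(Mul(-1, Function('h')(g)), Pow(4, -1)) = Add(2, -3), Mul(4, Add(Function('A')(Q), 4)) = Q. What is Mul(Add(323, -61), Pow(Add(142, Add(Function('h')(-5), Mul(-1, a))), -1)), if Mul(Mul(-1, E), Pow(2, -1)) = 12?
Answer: Rational(131, 3531) ≈ 0.037100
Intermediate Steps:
E = -24 (E = Mul(-2, 12) = -24)
Function('A')(Q) = Add(-4, Mul(Rational(1, 4), Q))
Function('h')(g) = 4 (Function('h')(g) = Mul(-4, Add(2, -3)) = Mul(-4, -1) = 4)
a = -6916 (a = Mul(Add(Add(-4, Mul(Rational(1, 4), -24)), 101), Add(-79, 3)) = Mul(Add(Add(-4, -6), 101), -76) = Mul(Add(-10, 101), -76) = Mul(91, -76) = -6916)
Mul(Add(323, -61), Pow(Add(142, Add(Function('h')(-5), Mul(-1, a))), -1)) = Mul(Add(323, -61), Pow(Add(142, Add(4, Mul(-1, -6916))), -1)) = Mul(262, Pow(Add(142, Add(4, 6916)), -1)) = Mul(262, Pow(Add(142, 6920), -1)) = Mul(262, Pow(7062, -1)) = Mul(262, Rational(1, 7062)) = Rational(131, 3531)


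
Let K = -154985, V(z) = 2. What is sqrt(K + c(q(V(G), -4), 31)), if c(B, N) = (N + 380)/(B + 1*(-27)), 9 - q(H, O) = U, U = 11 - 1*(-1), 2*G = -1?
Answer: I*sqrt(15499870)/10 ≈ 393.7*I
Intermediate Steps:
G = -1/2 (G = (1/2)*(-1) = -1/2 ≈ -0.50000)
U = 12 (U = 11 + 1 = 12)
q(H, O) = -3 (q(H, O) = 9 - 1*12 = 9 - 12 = -3)
c(B, N) = (380 + N)/(-27 + B) (c(B, N) = (380 + N)/(B - 27) = (380 + N)/(-27 + B))
sqrt(K + c(q(V(G), -4), 31)) = sqrt(-154985 + (380 + 31)/(-27 - 3)) = sqrt(-154985 + 411/(-30)) = sqrt(-154985 - 1/30*411) = sqrt(-154985 - 137/10) = sqrt(-1549987/10) = I*sqrt(15499870)/10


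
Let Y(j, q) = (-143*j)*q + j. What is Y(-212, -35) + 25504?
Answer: -1035768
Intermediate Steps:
Y(j, q) = j - 143*j*q (Y(j, q) = -143*j*q + j = j - 143*j*q)
Y(-212, -35) + 25504 = -212*(1 - 143*(-35)) + 25504 = -212*(1 + 5005) + 25504 = -212*5006 + 25504 = -1061272 + 25504 = -1035768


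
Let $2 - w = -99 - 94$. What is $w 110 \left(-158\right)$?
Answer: $-3389100$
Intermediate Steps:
$w = 195$ ($w = 2 - \left(-99 - 94\right) = 2 - -193 = 2 + 193 = 195$)
$w 110 \left(-158\right) = 195 \cdot 110 \left(-158\right) = 21450 \left(-158\right) = -3389100$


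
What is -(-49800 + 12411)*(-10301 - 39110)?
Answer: -1847427879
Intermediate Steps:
-(-49800 + 12411)*(-10301 - 39110) = -(-37389)*(-49411) = -1*1847427879 = -1847427879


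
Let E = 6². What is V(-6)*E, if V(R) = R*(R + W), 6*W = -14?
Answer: 1800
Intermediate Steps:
W = -7/3 (W = (⅙)*(-14) = -7/3 ≈ -2.3333)
E = 36
V(R) = R*(-7/3 + R) (V(R) = R*(R - 7/3) = R*(-7/3 + R))
V(-6)*E = ((⅓)*(-6)*(-7 + 3*(-6)))*36 = ((⅓)*(-6)*(-7 - 18))*36 = ((⅓)*(-6)*(-25))*36 = 50*36 = 1800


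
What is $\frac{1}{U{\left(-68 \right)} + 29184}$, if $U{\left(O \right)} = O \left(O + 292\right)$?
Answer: $\frac{1}{13952} \approx 7.1674 \cdot 10^{-5}$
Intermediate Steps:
$U{\left(O \right)} = O \left(292 + O\right)$
$\frac{1}{U{\left(-68 \right)} + 29184} = \frac{1}{- 68 \left(292 - 68\right) + 29184} = \frac{1}{\left(-68\right) 224 + 29184} = \frac{1}{-15232 + 29184} = \frac{1}{13952}$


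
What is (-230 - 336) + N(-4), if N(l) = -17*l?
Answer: -498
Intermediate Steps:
(-230 - 336) + N(-4) = (-230 - 336) - 17*(-4) = -566 + 68 = -498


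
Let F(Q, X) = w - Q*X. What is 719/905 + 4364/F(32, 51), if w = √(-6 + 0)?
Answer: (-2776012*I + 719*√6)/(905*(√6 + 1632*I)) ≈ -1.8795 - 0.0040135*I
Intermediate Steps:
w = I*√6 (w = √(-6) = I*√6 ≈ 2.4495*I)
F(Q, X) = I*√6 - Q*X
719/905 + 4364/F(32, 51) = 719/905 + 4364/(I*√6 - 1*32*51) = 719*(1/905) + 4364/(I*√6 - 1632) = 719/905 + 4364/(-1632 + I*√6)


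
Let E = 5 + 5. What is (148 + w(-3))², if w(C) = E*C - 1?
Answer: 13689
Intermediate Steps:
E = 10
w(C) = -1 + 10*C (w(C) = 10*C - 1 = -1 + 10*C)
(148 + w(-3))² = (148 + (-1 + 10*(-3)))² = (148 + (-1 - 30))² = (148 - 31)² = 117² = 13689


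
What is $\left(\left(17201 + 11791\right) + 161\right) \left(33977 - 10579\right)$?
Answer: $682121894$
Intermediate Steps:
$\left(\left(17201 + 11791\right) + 161\right) \left(33977 - 10579\right) = \left(28992 + 161\right) 23398 = 29153 \cdot 23398 = 682121894$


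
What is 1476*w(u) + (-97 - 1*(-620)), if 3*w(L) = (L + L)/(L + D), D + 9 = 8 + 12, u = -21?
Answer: 12947/5 ≈ 2589.4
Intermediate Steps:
D = 11 (D = -9 + (8 + 12) = -9 + 20 = 11)
w(L) = 2*L/(3*(11 + L)) (w(L) = ((L + L)/(L + 11))/3 = ((2*L)/(11 + L))/3 = (2*L/(11 + L))/3 = 2*L/(3*(11 + L)))
1476*w(u) + (-97 - 1*(-620)) = 1476*((⅔)*(-21)/(11 - 21)) + (-97 - 1*(-620)) = 1476*((⅔)*(-21)/(-10)) + (-97 + 620) = 1476*((⅔)*(-21)*(-⅒)) + 523 = 1476*(7/5) + 523 = 10332/5 + 523 = 12947/5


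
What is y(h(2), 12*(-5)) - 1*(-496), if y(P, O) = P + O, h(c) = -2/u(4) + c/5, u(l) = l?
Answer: 4359/10 ≈ 435.90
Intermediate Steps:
h(c) = -½ + c/5 (h(c) = -2/4 + c/5 = -2*¼ + c*(⅕) = -½ + c/5)
y(P, O) = O + P
y(h(2), 12*(-5)) - 1*(-496) = (12*(-5) + (-½ + (⅕)*2)) - 1*(-496) = (-60 + (-½ + ⅖)) + 496 = (-60 - ⅒) + 496 = -601/10 + 496 = 4359/10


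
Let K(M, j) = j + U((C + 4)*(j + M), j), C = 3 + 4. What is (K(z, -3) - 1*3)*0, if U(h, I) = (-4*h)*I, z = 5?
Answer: 0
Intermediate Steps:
C = 7
U(h, I) = -4*I*h
K(M, j) = j - 4*j*(11*M + 11*j) (K(M, j) = j - 4*j*(7 + 4)*(j + M) = j - 4*j*11*(M + j) = j - 4*j*(11*M + 11*j))
(K(z, -3) - 1*3)*0 = (-3*(1 - 44*5 - 44*(-3)) - 1*3)*0 = (-3*(1 - 220 + 132) - 3)*0 = (-3*(-87) - 3)*0 = (261 - 3)*0 = 258*0 = 0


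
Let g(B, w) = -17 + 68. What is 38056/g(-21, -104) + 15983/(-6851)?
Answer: 15288619/20553 ≈ 743.86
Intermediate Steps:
g(B, w) = 51
38056/g(-21, -104) + 15983/(-6851) = 38056/51 + 15983/(-6851) = 38056*(1/51) + 15983*(-1/6851) = 38056/51 - 15983/6851 = 15288619/20553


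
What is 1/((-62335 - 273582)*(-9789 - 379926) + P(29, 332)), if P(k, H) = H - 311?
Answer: 1/130911893676 ≈ 7.6387e-12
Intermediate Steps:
P(k, H) = -311 + H
1/((-62335 - 273582)*(-9789 - 379926) + P(29, 332)) = 1/((-62335 - 273582)*(-9789 - 379926) + (-311 + 332)) = 1/(-335917*(-389715) + 21) = 1/(130911893655 + 21) = 1/130911893676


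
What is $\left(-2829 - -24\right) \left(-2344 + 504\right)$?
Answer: $5161200$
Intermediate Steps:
$\left(-2829 - -24\right) \left(-2344 + 504\right) = \left(-2829 + 24\right) \left(-1840\right) = \left(-2805\right) \left(-1840\right) = 5161200$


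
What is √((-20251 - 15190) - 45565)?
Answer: I*√81006 ≈ 284.62*I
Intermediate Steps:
√((-20251 - 15190) - 45565) = √(-35441 - 45565) = √(-81006) = I*√81006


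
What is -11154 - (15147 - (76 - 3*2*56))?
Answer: -26561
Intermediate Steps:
-11154 - (15147 - (76 - 3*2*56)) = -11154 - (15147 - (76 - 6*56)) = -11154 - (15147 - (76 - 336)) = -11154 - (15147 - 1*(-260)) = -11154 - (15147 + 260) = -11154 - 1*15407 = -11154 - 15407 = -26561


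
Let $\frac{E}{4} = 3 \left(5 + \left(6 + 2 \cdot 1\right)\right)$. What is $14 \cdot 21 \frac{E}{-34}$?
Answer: $- \frac{22932}{17} \approx -1348.9$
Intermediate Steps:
$E = 156$ ($E = 4 \cdot 3 \left(5 + \left(6 + 2 \cdot 1\right)\right) = 4 \cdot 3 \left(5 + \left(6 + 2\right)\right) = 4 \cdot 3 \left(5 + 8\right) = 4 \cdot 3 \cdot 13 = 4 \cdot 39 = 156$)
$14 \cdot 21 \frac{E}{-34} = 14 \cdot 21 \frac{156}{-34} = 294 \cdot 156 \left(- \frac{1}{34}\right) = 294 \left(- \frac{78}{17}\right) = - \frac{22932}{17}$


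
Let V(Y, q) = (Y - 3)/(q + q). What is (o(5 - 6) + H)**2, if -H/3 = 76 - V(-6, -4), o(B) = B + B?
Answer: 3286969/64 ≈ 51359.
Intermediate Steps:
V(Y, q) = (-3 + Y)/(2*q) (V(Y, q) = (-3 + Y)/((2*q)) = (-3 + Y)*(1/(2*q)) = (-3 + Y)/(2*q))
o(B) = 2*B
H = -1797/8 (H = -3*(76 - (-3 - 6)/(2*(-4))) = -3*(76 - (-1)*(-9)/(2*4)) = -3*(76 - 1*9/8) = -3*(76 - 9/8) = -3*599/8 = -1797/8 ≈ -224.63)
(o(5 - 6) + H)**2 = (2*(5 - 6) - 1797/8)**2 = (2*(-1) - 1797/8)**2 = (-2 - 1797/8)**2 = (-1813/8)**2 = 3286969/64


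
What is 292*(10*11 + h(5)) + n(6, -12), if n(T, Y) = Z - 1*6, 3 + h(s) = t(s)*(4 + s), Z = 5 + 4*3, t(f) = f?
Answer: 44395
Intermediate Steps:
Z = 17 (Z = 5 + 12 = 17)
h(s) = -3 + s*(4 + s)
n(T, Y) = 11 (n(T, Y) = 17 - 1*6 = 17 - 6 = 11)
292*(10*11 + h(5)) + n(6, -12) = 292*(10*11 + (-3 + 5**2 + 4*5)) + 11 = 292*(110 + (-3 + 25 + 20)) + 11 = 292*(110 + 42) + 11 = 292*152 + 11 = 44384 + 11 = 44395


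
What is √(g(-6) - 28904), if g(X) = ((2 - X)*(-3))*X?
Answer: 2*I*√7190 ≈ 169.59*I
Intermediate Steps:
g(X) = X*(-6 + 3*X) (g(X) = (-6 + 3*X)*X = X*(-6 + 3*X))
√(g(-6) - 28904) = √(3*(-6)*(-2 - 6) - 28904) = √(3*(-6)*(-8) - 28904) = √(144 - 28904) = √(-28760) = 2*I*√7190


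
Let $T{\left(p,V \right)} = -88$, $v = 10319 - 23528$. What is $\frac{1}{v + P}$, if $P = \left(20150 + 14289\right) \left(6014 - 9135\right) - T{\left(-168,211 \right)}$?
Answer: $- \frac{1}{107497240} \approx -9.3026 \cdot 10^{-9}$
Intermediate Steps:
$v = -13209$
$P = -107484031$ ($P = \left(20150 + 14289\right) \left(6014 - 9135\right) - -88 = 34439 \left(-3121\right) + 88 = -107484119 + 88 = -107484031$)
$\frac{1}{v + P} = \frac{1}{-13209 - 107484031} = \frac{1}{-107497240} = - \frac{1}{107497240}$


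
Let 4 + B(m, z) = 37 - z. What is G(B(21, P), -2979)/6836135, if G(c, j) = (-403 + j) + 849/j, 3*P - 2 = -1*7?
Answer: -3358609/6788282055 ≈ -0.00049477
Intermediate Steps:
P = -5/3 (P = ⅔ + (-1*7)/3 = ⅔ + (⅓)*(-7) = ⅔ - 7/3 = -5/3 ≈ -1.6667)
B(m, z) = 33 - z (B(m, z) = -4 + (37 - z) = 33 - z)
G(c, j) = -403 + j + 849/j
G(B(21, P), -2979)/6836135 = (-403 - 2979 + 849/(-2979))/6836135 = (-403 - 2979 + 849*(-1/2979))*(1/6836135) = (-403 - 2979 - 283/993)*(1/6836135) = -3358609/993*1/6836135 = -3358609/6788282055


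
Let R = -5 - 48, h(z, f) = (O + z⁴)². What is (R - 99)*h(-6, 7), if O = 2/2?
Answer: -255695768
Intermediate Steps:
O = 1 (O = 2*(½) = 1)
h(z, f) = (1 + z⁴)²
R = -53
(R - 99)*h(-6, 7) = (-53 - 99)*(1 + (-6)⁴)² = -152*(1 + 1296)² = -152*1297² = -152*1682209 = -255695768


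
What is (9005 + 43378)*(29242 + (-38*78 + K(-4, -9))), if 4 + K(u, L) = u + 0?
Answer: 1376101410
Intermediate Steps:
K(u, L) = -4 + u (K(u, L) = -4 + (u + 0) = -4 + u)
(9005 + 43378)*(29242 + (-38*78 + K(-4, -9))) = (9005 + 43378)*(29242 + (-38*78 + (-4 - 4))) = 52383*(29242 + (-2964 - 8)) = 52383*(29242 - 2972) = 52383*26270 = 1376101410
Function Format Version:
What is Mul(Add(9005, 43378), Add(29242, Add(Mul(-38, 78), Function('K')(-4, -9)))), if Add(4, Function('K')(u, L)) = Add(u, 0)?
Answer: 1376101410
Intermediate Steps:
Function('K')(u, L) = Add(-4, u) (Function('K')(u, L) = Add(-4, Add(u, 0)) = Add(-4, u))
Mul(Add(9005, 43378), Add(29242, Add(Mul(-38, 78), Function('K')(-4, -9)))) = Mul(Add(9005, 43378), Add(29242, Add(Mul(-38, 78), Add(-4, -4)))) = Mul(52383, Add(29242, Add(-2964, -8))) = Mul(52383, Add(29242, -2972)) = Mul(52383, 26270) = 1376101410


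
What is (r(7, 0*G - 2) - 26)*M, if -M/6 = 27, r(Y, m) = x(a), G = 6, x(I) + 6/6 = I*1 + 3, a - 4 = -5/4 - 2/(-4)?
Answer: 6723/2 ≈ 3361.5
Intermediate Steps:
a = 13/4 (a = 4 + (-5/4 - 2/(-4)) = 4 + (-5*¼ - 2*(-¼)) = 4 + (-5/4 + ½) = 4 - ¾ = 13/4 ≈ 3.2500)
x(I) = 2 + I (x(I) = -1 + (I*1 + 3) = -1 + (I + 3) = -1 + (3 + I) = 2 + I)
r(Y, m) = 21/4 (r(Y, m) = 2 + 13/4 = 21/4)
M = -162 (M = -6*27 = -162)
(r(7, 0*G - 2) - 26)*M = (21/4 - 26)*(-162) = -83/4*(-162) = 6723/2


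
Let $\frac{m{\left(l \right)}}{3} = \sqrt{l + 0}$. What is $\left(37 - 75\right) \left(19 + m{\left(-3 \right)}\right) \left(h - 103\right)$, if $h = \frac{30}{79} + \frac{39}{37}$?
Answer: $\frac{214345916}{2923} + \frac{33844092 i \sqrt{3}}{2923} \approx 73331.0 + 20055.0 i$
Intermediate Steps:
$h = \frac{4191}{2923}$ ($h = 30 \cdot \frac{1}{79} + 39 \cdot \frac{1}{37} = \frac{30}{79} + \frac{39}{37} = \frac{4191}{2923} \approx 1.4338$)
$m{\left(l \right)} = 3 \sqrt{l}$ ($m{\left(l \right)} = 3 \sqrt{l + 0} = 3 \sqrt{l}$)
$\left(37 - 75\right) \left(19 + m{\left(-3 \right)}\right) \left(h - 103\right) = \left(37 - 75\right) \left(19 + 3 \sqrt{-3}\right) \left(\frac{4191}{2923} - 103\right) = - 38 \left(19 + 3 i \sqrt{3}\right) \left(- \frac{296878}{2923}\right) = \left(-722 - 114 i \sqrt{3}\right) \left(- \frac{296878}{2923}\right) = \frac{214345916}{2923} + \frac{33844092 i \sqrt{3}}{2923}$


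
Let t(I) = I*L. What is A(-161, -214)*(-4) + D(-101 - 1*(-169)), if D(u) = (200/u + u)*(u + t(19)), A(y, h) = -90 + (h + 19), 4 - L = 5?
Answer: 78474/17 ≈ 4616.1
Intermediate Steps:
L = -1 (L = 4 - 1*5 = 4 - 5 = -1)
t(I) = -I (t(I) = I*(-1) = -I)
A(y, h) = -71 + h (A(y, h) = -90 + (19 + h) = -71 + h)
D(u) = (-19 + u)*(u + 200/u) (D(u) = (200/u + u)*(u - 1*19) = (u + 200/u)*(u - 19) = (u + 200/u)*(-19 + u) = (-19 + u)*(u + 200/u))
A(-161, -214)*(-4) + D(-101 - 1*(-169)) = (-71 - 214)*(-4) + (200 + (-101 - 1*(-169))² - 3800/(-101 - 1*(-169)) - 19*(-101 - 1*(-169))) = -285*(-4) + (200 + (-101 + 169)² - 3800/(-101 + 169) - 19*(-101 + 169)) = 1140 + (200 + 68² - 3800/68 - 19*68) = 1140 + (200 + 4624 - 3800*1/68 - 1292) = 1140 + (200 + 4624 - 950/17 - 1292) = 1140 + 59094/17 = 78474/17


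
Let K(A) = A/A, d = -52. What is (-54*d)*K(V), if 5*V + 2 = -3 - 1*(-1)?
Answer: 2808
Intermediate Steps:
V = -4/5 (V = -2/5 + (-3 - 1*(-1))/5 = -2/5 + (-3 + 1)/5 = -2/5 + (1/5)*(-2) = -2/5 - 2/5 = -4/5 ≈ -0.80000)
K(A) = 1
(-54*d)*K(V) = -54*(-52)*1 = 2808*1 = 2808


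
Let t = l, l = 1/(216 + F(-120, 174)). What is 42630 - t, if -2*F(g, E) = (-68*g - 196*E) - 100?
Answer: 564335939/13238 ≈ 42630.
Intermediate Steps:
F(g, E) = 50 + 34*g + 98*E (F(g, E) = -((-68*g - 196*E) - 100)/2 = -((-196*E - 68*g) - 100)/2 = -(-100 - 196*E - 68*g)/2 = 50 + 34*g + 98*E)
l = 1/13238 (l = 1/(216 + (50 + 34*(-120) + 98*174)) = 1/(216 + (50 - 4080 + 17052)) = 1/(216 + 13022) = 1/13238 ≈ 7.5540e-5)
t = 1/13238 ≈ 7.5540e-5
42630 - t = 42630 - 1*1/13238 = 42630 - 1/13238 = 564335939/13238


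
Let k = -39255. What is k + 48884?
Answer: 9629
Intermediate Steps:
k + 48884 = -39255 + 48884 = 9629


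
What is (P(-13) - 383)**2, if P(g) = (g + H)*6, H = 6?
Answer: 180625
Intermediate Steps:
P(g) = 36 + 6*g (P(g) = (g + 6)*6 = (6 + g)*6 = 36 + 6*g)
(P(-13) - 383)**2 = ((36 + 6*(-13)) - 383)**2 = ((36 - 78) - 383)**2 = (-42 - 383)**2 = (-425)**2 = 180625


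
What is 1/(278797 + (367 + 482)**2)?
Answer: 1/999598 ≈ 1.0004e-6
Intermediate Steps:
1/(278797 + (367 + 482)**2) = 1/(278797 + 849**2) = 1/(278797 + 720801) = 1/999598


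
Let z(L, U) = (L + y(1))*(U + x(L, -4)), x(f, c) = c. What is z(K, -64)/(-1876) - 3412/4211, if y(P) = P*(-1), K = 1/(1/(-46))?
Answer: -4964817/1974959 ≈ -2.5139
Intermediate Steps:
K = -46 (K = 1/(-1/46) = -46)
y(P) = -P
z(L, U) = (-1 + L)*(-4 + U) (z(L, U) = (L - 1*1)*(U - 4) = (L - 1)*(-4 + U) = (-1 + L)*(-4 + U))
z(K, -64)/(-1876) - 3412/4211 = (4 - 1*(-64) - 4*(-46) - 46*(-64))/(-1876) - 3412/4211 = (4 + 64 + 184 + 2944)*(-1/1876) - 3412*1/4211 = 3196*(-1/1876) - 3412/4211 = -799/469 - 3412/4211 = -4964817/1974959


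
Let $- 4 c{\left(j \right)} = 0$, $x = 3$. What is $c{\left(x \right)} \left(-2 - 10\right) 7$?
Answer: $0$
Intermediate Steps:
$c{\left(j \right)} = 0$ ($c{\left(j \right)} = \left(- \frac{1}{4}\right) 0 = 0$)
$c{\left(x \right)} \left(-2 - 10\right) 7 = 0 \left(-2 - 10\right) 7 = 0 \left(-12\right) 7 = 0 \cdot 7 = 0$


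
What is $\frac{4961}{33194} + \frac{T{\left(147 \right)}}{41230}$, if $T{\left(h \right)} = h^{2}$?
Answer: $\frac{32922542}{48878165} \approx 0.67356$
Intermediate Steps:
$\frac{4961}{33194} + \frac{T{\left(147 \right)}}{41230} = \frac{4961}{33194} + \frac{147^{2}}{41230} = 4961 \cdot \frac{1}{33194} + 21609 \cdot \frac{1}{41230} = \frac{4961}{33194} + \frac{3087}{5890} = \frac{32922542}{48878165}$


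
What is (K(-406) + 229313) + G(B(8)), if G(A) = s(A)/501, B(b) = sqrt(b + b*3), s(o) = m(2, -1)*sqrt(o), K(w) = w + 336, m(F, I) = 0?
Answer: 229243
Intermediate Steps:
K(w) = 336 + w
s(o) = 0 (s(o) = 0*sqrt(o) = 0)
B(b) = 2*sqrt(b) (B(b) = sqrt(b + 3*b) = sqrt(4*b) = 2*sqrt(b))
G(A) = 0 (G(A) = 0/501 = 0*(1/501) = 0)
(K(-406) + 229313) + G(B(8)) = ((336 - 406) + 229313) + 0 = (-70 + 229313) + 0 = 229243 + 0 = 229243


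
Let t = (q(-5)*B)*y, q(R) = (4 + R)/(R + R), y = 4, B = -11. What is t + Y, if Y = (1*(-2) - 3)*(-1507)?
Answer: 37653/5 ≈ 7530.6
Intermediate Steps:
q(R) = (4 + R)/(2*R) (q(R) = (4 + R)/((2*R)) = (4 + R)*(1/(2*R)) = (4 + R)/(2*R))
Y = 7535 (Y = (-2 - 3)*(-1507) = -5*(-1507) = 7535)
t = -22/5 (t = (((½)*(4 - 5)/(-5))*(-11))*4 = (((½)*(-⅕)*(-1))*(-11))*4 = ((⅒)*(-11))*4 = -11/10*4 = -22/5 ≈ -4.4000)
t + Y = -22/5 + 7535 = 37653/5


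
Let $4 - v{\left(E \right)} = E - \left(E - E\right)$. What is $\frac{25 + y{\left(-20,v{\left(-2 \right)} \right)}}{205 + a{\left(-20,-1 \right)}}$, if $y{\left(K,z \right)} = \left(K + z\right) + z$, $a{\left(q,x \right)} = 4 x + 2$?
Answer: $\frac{17}{203} \approx 0.083744$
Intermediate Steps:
$v{\left(E \right)} = 4 - E$ ($v{\left(E \right)} = 4 - \left(E - \left(E - E\right)\right) = 4 - \left(E - 0\right) = 4 - \left(E + 0\right) = 4 - E$)
$a{\left(q,x \right)} = 2 + 4 x$
$y{\left(K,z \right)} = K + 2 z$
$\frac{25 + y{\left(-20,v{\left(-2 \right)} \right)}}{205 + a{\left(-20,-1 \right)}} = \frac{25 - \left(20 - 2 \left(4 - -2\right)\right)}{205 + \left(2 + 4 \left(-1\right)\right)} = \frac{25 - \left(20 - 2 \left(4 + 2\right)\right)}{205 + \left(2 - 4\right)} = \frac{25 + \left(-20 + 2 \cdot 6\right)}{205 - 2} = \frac{25 + \left(-20 + 12\right)}{203} = \left(25 - 8\right) \frac{1}{203} = 17 \cdot \frac{1}{203} = \frac{17}{203}$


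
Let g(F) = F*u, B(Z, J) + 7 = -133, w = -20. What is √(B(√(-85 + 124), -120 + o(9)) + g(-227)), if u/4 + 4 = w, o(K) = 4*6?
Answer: 2*√5413 ≈ 147.15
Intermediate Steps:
o(K) = 24
u = -96 (u = -16 + 4*(-20) = -16 - 80 = -96)
B(Z, J) = -140 (B(Z, J) = -7 - 133 = -140)
g(F) = -96*F (g(F) = F*(-96) = -96*F)
√(B(√(-85 + 124), -120 + o(9)) + g(-227)) = √(-140 - 96*(-227)) = √(-140 + 21792) = √21652 = 2*√5413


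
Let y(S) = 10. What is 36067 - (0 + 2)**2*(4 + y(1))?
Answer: 36011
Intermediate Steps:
36067 - (0 + 2)**2*(4 + y(1)) = 36067 - (0 + 2)**2*(4 + 10) = 36067 - 2**2*14 = 36067 - 4*14 = 36067 - 1*56 = 36067 - 56 = 36011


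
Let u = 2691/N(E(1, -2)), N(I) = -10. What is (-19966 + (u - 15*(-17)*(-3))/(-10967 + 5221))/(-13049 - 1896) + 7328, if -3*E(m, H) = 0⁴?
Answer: 6293991757619/858739700 ≈ 7329.3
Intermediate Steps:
E(m, H) = 0 (E(m, H) = -⅓*0⁴ = -⅓*0 = 0)
u = -2691/10 (u = 2691/(-10) = 2691*(-⅒) = -2691/10 ≈ -269.10)
(-19966 + (u - 15*(-17)*(-3))/(-10967 + 5221))/(-13049 - 1896) + 7328 = (-19966 + (-2691/10 - 15*(-17)*(-3))/(-10967 + 5221))/(-13049 - 1896) + 7328 = (-19966 + (-2691/10 + 255*(-3))/(-5746))/(-14945) + 7328 = (-19966 + (-2691/10 - 765)*(-1/5746))*(-1/14945) + 7328 = (-19966 - 10341/10*(-1/5746))*(-1/14945) + 7328 = (-19966 + 10341/57460)*(-1/14945) + 7328 = -1147236019/57460*(-1/14945) + 7328 = 1147236019/858739700 + 7328 = 6293991757619/858739700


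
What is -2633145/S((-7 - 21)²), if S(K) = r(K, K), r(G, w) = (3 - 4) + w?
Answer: -877715/261 ≈ -3362.9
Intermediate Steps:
r(G, w) = -1 + w
S(K) = -1 + K
-2633145/S((-7 - 21)²) = -2633145/(-1 + (-7 - 21)²) = -2633145/(-1 + (-28)²) = -2633145/(-1 + 784) = -2633145/783 = -2633145*1/783 = -877715/261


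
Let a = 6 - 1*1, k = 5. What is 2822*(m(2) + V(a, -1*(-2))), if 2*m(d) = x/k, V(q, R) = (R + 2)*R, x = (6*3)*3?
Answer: 189074/5 ≈ 37815.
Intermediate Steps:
x = 54 (x = 18*3 = 54)
a = 5 (a = 6 - 1 = 5)
V(q, R) = R*(2 + R) (V(q, R) = (2 + R)*R = R*(2 + R))
m(d) = 27/5 (m(d) = (54/5)/2 = (54*(⅕))/2 = (½)*(54/5) = 27/5)
2822*(m(2) + V(a, -1*(-2))) = 2822*(27/5 + (-1*(-2))*(2 - 1*(-2))) = 2822*(27/5 + 2*(2 + 2)) = 2822*(27/5 + 2*4) = 2822*(27/5 + 8) = 2822*(67/5) = 189074/5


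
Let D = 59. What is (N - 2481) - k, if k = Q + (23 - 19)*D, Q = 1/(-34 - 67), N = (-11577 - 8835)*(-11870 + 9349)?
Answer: 5197049436/101 ≈ 5.1456e+7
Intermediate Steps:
N = 51458652 (N = -20412*(-2521) = 51458652)
Q = -1/101 (Q = 1/(-101) = -1/101 ≈ -0.0099010)
k = 23835/101 (k = -1/101 + (23 - 19)*59 = -1/101 + 4*59 = -1/101 + 236 = 23835/101 ≈ 235.99)
(N - 2481) - k = (51458652 - 2481) - 1*23835/101 = 51456171 - 23835/101 = 5197049436/101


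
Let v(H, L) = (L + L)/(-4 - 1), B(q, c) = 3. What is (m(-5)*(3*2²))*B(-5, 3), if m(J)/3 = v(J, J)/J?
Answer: -216/5 ≈ -43.200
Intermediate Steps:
v(H, L) = -2*L/5 (v(H, L) = (2*L)/(-5) = (2*L)*(-⅕) = -2*L/5)
m(J) = -6/5 (m(J) = 3*((-2*J/5)/J) = 3*(-⅖) = -6/5)
(m(-5)*(3*2²))*B(-5, 3) = -18*2²/5*3 = -18*4/5*3 = -6/5*12*3 = -72/5*3 = -216/5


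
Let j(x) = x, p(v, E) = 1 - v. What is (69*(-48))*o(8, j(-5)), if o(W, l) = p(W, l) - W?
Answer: 49680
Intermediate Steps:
o(W, l) = 1 - 2*W (o(W, l) = (1 - W) - W = 1 - 2*W)
(69*(-48))*o(8, j(-5)) = (69*(-48))*(1 - 2*8) = -3312*(1 - 16) = -3312*(-15) = 49680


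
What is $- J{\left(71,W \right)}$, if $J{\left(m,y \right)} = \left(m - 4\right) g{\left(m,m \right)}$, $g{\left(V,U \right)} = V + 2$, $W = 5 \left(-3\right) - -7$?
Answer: $-4891$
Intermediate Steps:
$W = -8$ ($W = -15 + 7 = -8$)
$g{\left(V,U \right)} = 2 + V$
$J{\left(m,y \right)} = \left(-4 + m\right) \left(2 + m\right)$ ($J{\left(m,y \right)} = \left(m - 4\right) \left(2 + m\right) = \left(-4 + m\right) \left(2 + m\right)$)
$- J{\left(71,W \right)} = - \left(-4 + 71\right) \left(2 + 71\right) = - 67 \cdot 73 = \left(-1\right) 4891 = -4891$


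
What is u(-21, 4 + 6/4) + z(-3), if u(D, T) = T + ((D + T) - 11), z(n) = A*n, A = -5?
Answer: -6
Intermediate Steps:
z(n) = -5*n
u(D, T) = -11 + D + 2*T (u(D, T) = T + (-11 + D + T) = -11 + D + 2*T)
u(-21, 4 + 6/4) + z(-3) = (-11 - 21 + 2*(4 + 6/4)) - 5*(-3) = (-11 - 21 + 2*(4 + 6*(¼))) + 15 = (-11 - 21 + 2*(4 + 3/2)) + 15 = (-11 - 21 + 2*(11/2)) + 15 = (-11 - 21 + 11) + 15 = -21 + 15 = -6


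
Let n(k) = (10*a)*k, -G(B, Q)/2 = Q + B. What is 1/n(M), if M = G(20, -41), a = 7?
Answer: 1/2940 ≈ 0.00034014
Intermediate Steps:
G(B, Q) = -2*B - 2*Q (G(B, Q) = -2*(Q + B) = -2*(B + Q) = -2*B - 2*Q)
M = 42 (M = -2*20 - 2*(-41) = -40 + 82 = 42)
n(k) = 70*k (n(k) = (10*7)*k = 70*k)
1/n(M) = 1/(70*42) = 1/2940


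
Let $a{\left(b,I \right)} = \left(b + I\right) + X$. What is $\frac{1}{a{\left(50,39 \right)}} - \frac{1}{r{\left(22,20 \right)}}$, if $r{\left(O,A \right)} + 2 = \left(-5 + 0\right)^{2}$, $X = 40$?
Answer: $- \frac{106}{2967} \approx -0.035726$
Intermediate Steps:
$a{\left(b,I \right)} = 40 + I + b$ ($a{\left(b,I \right)} = \left(b + I\right) + 40 = \left(I + b\right) + 40 = 40 + I + b$)
$r{\left(O,A \right)} = 23$ ($r{\left(O,A \right)} = -2 + \left(-5 + 0\right)^{2} = -2 + \left(-5\right)^{2} = -2 + 25 = 23$)
$\frac{1}{a{\left(50,39 \right)}} - \frac{1}{r{\left(22,20 \right)}} = \frac{1}{40 + 39 + 50} - \frac{1}{23} = \frac{1}{129} - \frac{1}{23} = - \frac{106}{2967}$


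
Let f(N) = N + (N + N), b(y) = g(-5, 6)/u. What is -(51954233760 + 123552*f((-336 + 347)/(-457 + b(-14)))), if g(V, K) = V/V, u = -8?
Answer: -63332200080864/1219 ≈ -5.1954e+10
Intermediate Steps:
g(V, K) = 1
b(y) = -⅛ (b(y) = 1/(-8) = 1*(-⅛) = -⅛)
f(N) = 3*N (f(N) = N + 2*N = 3*N)
-(51954233760 + 123552*f((-336 + 347)/(-457 + b(-14)))) = -(51954233760 + 370656*(-336 + 347)/(-457 - ⅛)) = -123552/(1/(420505 + 3*(11/(-3657/8)))) = -123552/(1/(420505 + 3*(11*(-8/3657)))) = -123552/(1/(420505 + 3*(-88/3657))) = -123552/(1/(420505 - 88/1219)) = -123552/(1/(512595507/1219)) = -123552/1219/512595507 = -123552*512595507/1219 = -63332200080864/1219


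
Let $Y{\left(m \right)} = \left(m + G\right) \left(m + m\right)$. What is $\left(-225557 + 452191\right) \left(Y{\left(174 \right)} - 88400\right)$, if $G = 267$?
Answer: $14746621112$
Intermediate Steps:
$Y{\left(m \right)} = 2 m \left(267 + m\right)$ ($Y{\left(m \right)} = \left(m + 267\right) \left(m + m\right) = \left(267 + m\right) 2 m = 2 m \left(267 + m\right)$)
$\left(-225557 + 452191\right) \left(Y{\left(174 \right)} - 88400\right) = \left(-225557 + 452191\right) \left(2 \cdot 174 \left(267 + 174\right) - 88400\right) = 226634 \left(2 \cdot 174 \cdot 441 - 88400\right) = 226634 \left(153468 - 88400\right) = 226634 \cdot 65068 = 14746621112$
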